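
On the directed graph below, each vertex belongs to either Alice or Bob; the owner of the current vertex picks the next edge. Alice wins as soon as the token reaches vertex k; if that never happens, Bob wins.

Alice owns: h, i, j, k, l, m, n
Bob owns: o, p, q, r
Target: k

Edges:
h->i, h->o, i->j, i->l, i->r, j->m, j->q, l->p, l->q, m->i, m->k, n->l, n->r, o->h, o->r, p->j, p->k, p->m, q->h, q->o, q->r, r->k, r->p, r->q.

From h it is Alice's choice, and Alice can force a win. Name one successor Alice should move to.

i

A0 = {k}
A1: add {m} — m (Alice) has m→k.
A2: add {j} — j (Alice) has j→m.
A3: add {i, p} — i (Alice) has i→j; p (Bob): all of {j, k, m} already in.
A4: add {h, l} — h (Alice) has h→i; l (Alice) has l→p.
A5: add {n} — n (Alice) has n→l.
A6 = A5; e.g. o (Bob) can still go to r. Fixed point.
From h, successor i is in the attractor (rank 3); the other successor o is not.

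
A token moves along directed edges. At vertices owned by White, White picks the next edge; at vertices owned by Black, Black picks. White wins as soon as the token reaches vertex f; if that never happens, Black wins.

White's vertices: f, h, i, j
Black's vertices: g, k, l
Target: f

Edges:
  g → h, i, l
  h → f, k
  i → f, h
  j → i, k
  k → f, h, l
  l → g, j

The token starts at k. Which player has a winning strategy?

Black

A0 = {f}
A1: add {h, i} — h (White) has h→f; i (White) has i→f.
A2: add {j} — j (White) has j→i.
A3 = A2; e.g. g (Black) can still go to l. Fixed point.
k never enters the attractor, so Black can avoid the target forever.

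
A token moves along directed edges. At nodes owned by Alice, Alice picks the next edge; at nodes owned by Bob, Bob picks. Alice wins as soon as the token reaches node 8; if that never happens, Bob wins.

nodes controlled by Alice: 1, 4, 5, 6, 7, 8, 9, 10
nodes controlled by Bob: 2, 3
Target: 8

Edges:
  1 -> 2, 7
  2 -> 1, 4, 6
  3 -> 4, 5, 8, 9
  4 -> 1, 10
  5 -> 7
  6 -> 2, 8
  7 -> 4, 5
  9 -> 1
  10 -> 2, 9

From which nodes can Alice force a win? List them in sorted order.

6, 8

A0 = {8}
A1: add {6} — 6 (Alice) has 6→8.
A2 = A1; e.g. 1 (Alice) has no edge into A1. Fixed point.
Alice's winning region = {6, 8}.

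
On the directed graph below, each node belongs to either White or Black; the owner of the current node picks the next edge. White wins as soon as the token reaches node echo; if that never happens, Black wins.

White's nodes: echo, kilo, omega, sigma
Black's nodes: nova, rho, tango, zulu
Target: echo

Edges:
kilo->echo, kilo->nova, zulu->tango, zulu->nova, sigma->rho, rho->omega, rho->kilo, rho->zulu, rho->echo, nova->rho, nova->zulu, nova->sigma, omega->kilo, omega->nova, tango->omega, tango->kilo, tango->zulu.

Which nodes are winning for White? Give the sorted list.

A0 = {echo}
A1: add {kilo} — kilo (White) has kilo→echo.
A2: add {omega} — omega (White) has omega→kilo.
A3 = A2; e.g. tango (Black) can still go to zulu. Fixed point.
White's winning region = {echo, kilo, omega}.

echo, kilo, omega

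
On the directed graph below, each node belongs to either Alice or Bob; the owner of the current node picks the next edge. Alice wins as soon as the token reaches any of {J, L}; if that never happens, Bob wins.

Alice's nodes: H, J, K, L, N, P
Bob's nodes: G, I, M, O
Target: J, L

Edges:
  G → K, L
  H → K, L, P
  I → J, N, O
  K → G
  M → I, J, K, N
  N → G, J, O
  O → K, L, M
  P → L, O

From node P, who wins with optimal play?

Alice

A0 = {J, L}
A1: add {H, N, P} — H (Alice) has H→L; N (Alice) has N→J; P (Alice) has P→L.
A2 = A1; e.g. G (Bob) can still go to K. Fixed point.
P ∈ A1, so Alice can force the target.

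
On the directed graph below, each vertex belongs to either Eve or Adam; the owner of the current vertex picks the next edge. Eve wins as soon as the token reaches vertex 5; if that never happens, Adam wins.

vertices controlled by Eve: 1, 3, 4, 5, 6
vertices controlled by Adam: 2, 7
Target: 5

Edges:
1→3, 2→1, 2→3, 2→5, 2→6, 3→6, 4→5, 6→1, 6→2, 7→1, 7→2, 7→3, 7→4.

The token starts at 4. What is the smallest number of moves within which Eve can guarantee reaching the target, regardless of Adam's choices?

1

A0 = {5}
A1: add {4} — 4 (Eve) has 4→5.
A2 = A1; e.g. 1 (Eve) has no edge into A1. Fixed point.
4 enters the attractor at level 1, so Eve can force the target in 1 move from there.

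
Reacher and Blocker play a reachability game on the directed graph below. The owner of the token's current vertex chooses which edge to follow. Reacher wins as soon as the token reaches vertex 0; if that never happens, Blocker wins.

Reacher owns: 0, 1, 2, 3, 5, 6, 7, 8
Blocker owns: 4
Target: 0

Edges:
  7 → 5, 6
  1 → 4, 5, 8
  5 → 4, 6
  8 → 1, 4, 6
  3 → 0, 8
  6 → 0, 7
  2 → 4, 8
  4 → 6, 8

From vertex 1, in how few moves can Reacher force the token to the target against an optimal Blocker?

A0 = {0}
A1: add {3, 6} — 3 (Reacher) has 3→0; 6 (Reacher) has 6→0.
A2: add {5, 7, 8} — 5 (Reacher) has 5→6; 7 (Reacher) has 7→6; 8 (Reacher) has 8→6.
A3: add {1, 2, 4} — 1 (Reacher) has 1→5; 2 (Reacher) has 2→8; 4 (Blocker): all of {6, 8} already in.
A3 = all vertices. Fixed point.
1 enters the attractor at level 3, so Reacher can force the target in 3 moves from there.

3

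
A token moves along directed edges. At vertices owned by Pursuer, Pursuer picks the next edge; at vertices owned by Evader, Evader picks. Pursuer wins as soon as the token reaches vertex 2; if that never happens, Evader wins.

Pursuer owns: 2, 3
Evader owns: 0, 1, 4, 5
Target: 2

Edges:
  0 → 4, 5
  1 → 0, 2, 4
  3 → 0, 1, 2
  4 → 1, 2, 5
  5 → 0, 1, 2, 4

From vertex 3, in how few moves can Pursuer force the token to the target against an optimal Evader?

A0 = {2}
A1: add {3} — 3 (Pursuer) has 3→2.
A2 = A1; e.g. 0 (Evader) can still go to 4. Fixed point.
3 enters the attractor at level 1, so Pursuer can force the target in 1 move from there.

1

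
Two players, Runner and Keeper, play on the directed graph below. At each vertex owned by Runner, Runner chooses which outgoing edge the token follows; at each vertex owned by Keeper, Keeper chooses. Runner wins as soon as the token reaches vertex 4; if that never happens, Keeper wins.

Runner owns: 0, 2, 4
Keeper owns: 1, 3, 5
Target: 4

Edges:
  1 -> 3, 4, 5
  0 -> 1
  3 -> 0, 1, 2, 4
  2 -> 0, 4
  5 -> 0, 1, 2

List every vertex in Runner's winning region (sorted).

A0 = {4}
A1: add {2} — 2 (Runner) has 2→4.
A2 = A1; e.g. 0 (Runner) has no edge into A1. Fixed point.
Runner's winning region = {2, 4}.

2, 4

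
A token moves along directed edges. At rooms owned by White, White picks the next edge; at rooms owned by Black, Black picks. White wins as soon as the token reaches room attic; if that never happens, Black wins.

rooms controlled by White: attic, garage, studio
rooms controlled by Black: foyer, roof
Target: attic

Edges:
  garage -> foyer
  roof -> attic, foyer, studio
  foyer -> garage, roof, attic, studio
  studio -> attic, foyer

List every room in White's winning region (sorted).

attic, studio

A0 = {attic}
A1: add {studio} — studio (White) has studio→attic.
A2 = A1; e.g. garage (White) has no edge into A1. Fixed point.
White's winning region = {attic, studio}.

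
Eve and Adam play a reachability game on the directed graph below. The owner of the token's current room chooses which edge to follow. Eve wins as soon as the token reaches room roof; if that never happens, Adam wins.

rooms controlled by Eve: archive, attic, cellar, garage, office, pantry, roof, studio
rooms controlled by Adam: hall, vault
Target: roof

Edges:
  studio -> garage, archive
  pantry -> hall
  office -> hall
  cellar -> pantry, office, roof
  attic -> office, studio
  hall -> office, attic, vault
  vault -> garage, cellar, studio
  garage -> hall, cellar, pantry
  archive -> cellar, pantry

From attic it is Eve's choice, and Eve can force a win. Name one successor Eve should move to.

studio

A0 = {roof}
A1: add {cellar} — cellar (Eve) has cellar→roof.
A2: add {archive, garage} — garage (Eve) has garage→cellar; archive (Eve) has archive→cellar.
A3: add {studio} — studio (Eve) has studio→garage.
A4: add {attic, vault} — attic (Eve) has attic→studio; vault (Adam): all of {garage, cellar, studio} already in.
A5 = A4; e.g. hall (Adam) can still go to office. Fixed point.
From attic, successor studio is in the attractor (rank 3); the other successor office is not.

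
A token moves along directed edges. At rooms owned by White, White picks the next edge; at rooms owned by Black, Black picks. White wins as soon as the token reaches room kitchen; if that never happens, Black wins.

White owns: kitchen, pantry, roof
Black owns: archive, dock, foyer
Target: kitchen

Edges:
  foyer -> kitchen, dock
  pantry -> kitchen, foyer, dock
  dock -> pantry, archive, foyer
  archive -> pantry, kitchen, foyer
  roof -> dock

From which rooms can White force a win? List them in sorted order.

A0 = {kitchen}
A1: add {pantry} — pantry (White) has pantry→kitchen.
A2 = A1; e.g. roof (White) has no edge into A1. Fixed point.
White's winning region = {kitchen, pantry}.

kitchen, pantry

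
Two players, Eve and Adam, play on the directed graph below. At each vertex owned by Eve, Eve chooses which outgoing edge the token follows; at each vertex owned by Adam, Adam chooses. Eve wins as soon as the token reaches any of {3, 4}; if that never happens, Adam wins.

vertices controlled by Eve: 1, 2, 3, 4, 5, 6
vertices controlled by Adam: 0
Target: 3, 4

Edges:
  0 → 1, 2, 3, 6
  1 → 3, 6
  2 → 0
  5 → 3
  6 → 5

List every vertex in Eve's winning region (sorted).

A0 = {3, 4}
A1: add {1, 5} — 1 (Eve) has 1→3; 5 (Eve) has 5→3.
A2: add {6} — 6 (Eve) has 6→5.
A3 = A2; e.g. 0 (Adam) can still go to 2. Fixed point.
Eve's winning region = {1, 3, 4, 5, 6}.

1, 3, 4, 5, 6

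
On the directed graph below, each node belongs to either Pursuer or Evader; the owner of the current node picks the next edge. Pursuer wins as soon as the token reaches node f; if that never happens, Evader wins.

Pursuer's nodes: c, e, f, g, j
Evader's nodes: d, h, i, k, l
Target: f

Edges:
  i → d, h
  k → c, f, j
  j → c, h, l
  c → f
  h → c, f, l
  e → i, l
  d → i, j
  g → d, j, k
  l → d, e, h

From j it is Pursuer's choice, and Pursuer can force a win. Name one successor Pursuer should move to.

A0 = {f}
A1: add {c} — c (Pursuer) has c→f.
A2: add {j} — j (Pursuer) has j→c.
A3: add {g, k} — g (Pursuer) has g→j; k (Evader): all of {c, f, j} already in.
A4 = A3; e.g. d (Evader) can still go to i. Fixed point.
From j, successor c is in the attractor (rank 1); the other successors h, l are not.

c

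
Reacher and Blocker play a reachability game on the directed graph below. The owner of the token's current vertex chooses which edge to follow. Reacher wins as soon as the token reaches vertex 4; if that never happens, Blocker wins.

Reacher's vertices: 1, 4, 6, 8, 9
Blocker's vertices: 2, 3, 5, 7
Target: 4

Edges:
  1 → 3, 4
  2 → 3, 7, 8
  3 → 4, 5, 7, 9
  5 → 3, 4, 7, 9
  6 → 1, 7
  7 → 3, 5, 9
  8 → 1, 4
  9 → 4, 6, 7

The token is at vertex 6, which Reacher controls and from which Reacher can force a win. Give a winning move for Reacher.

A0 = {4}
A1: add {1, 8, 9} — 1 (Reacher) has 1→4; 8 (Reacher) has 8→4; 9 (Reacher) has 9→4.
A2: add {6} — 6 (Reacher) has 6→1.
A3 = A2; e.g. 2 (Blocker) can still go to 3. Fixed point.
From 6, successor 1 is in the attractor (rank 1); the other successor 7 is not.

1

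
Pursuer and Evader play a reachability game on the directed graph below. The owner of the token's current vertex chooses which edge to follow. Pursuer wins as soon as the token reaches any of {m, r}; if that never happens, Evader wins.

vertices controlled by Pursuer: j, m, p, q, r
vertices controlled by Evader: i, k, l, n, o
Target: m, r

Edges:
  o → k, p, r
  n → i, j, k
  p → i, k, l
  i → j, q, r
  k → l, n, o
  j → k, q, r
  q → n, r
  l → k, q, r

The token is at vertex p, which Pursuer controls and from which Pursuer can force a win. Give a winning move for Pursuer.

i

A0 = {m, r}
A1: add {j, q} — j (Pursuer) has j→r; q (Pursuer) has q→r.
A2: add {i} — i (Evader): all of {j, q, r} already in.
A3: add {p} — p (Pursuer) has p→i.
A4 = A3; e.g. k (Evader) can still go to l. Fixed point.
From p, successor i is in the attractor (rank 2); the other successors k, l are not.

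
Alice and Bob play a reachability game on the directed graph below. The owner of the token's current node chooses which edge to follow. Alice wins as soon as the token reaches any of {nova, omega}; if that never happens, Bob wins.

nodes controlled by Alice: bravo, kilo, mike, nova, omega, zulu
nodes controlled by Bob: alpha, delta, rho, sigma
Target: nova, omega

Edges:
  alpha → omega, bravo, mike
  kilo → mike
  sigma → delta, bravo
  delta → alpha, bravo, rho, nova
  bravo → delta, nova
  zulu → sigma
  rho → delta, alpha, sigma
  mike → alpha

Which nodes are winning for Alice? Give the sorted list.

A0 = {nova, omega}
A1: add {bravo} — bravo (Alice) has bravo→nova.
A2 = A1; e.g. delta (Bob) can still go to alpha. Fixed point.
Alice's winning region = {bravo, nova, omega}.

bravo, nova, omega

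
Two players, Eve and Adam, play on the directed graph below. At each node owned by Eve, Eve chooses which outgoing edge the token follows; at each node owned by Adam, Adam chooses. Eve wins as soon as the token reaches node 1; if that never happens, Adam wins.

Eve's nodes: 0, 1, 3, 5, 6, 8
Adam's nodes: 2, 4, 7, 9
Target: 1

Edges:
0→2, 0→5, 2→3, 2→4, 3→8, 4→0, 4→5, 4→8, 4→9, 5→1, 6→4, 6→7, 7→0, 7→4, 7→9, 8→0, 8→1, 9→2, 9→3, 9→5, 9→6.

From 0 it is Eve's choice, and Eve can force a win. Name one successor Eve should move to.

5

A0 = {1}
A1: add {5, 8} — 5 (Eve) has 5→1; 8 (Eve) has 8→1.
A2: add {0, 3} — 0 (Eve) has 0→5; 3 (Eve) has 3→8.
A3 = A2; e.g. 2 (Adam) can still go to 4. Fixed point.
From 0, successor 5 is in the attractor (rank 1); the other successor 2 is not.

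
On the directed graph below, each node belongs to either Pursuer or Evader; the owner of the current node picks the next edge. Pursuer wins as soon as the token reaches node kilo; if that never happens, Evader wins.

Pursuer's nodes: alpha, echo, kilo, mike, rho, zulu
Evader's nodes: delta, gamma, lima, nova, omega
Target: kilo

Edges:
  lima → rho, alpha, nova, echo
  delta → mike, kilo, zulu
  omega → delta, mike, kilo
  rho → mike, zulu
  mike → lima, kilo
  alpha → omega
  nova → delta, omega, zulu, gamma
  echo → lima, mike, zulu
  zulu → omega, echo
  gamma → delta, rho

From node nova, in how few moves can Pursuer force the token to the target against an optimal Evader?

A0 = {kilo}
A1: add {mike} — mike (Pursuer) has mike→kilo.
A2: add {echo, rho} — rho (Pursuer) has rho→mike; echo (Pursuer) has echo→mike.
A3: add {zulu} — zulu (Pursuer) has zulu→echo.
A4: add {delta} — delta (Evader): all of {mike, kilo, zulu} already in.
A5: add {gamma, omega} — omega (Evader): all of {delta, mike, kilo} already in; gamma (Evader): all of {delta, rho} already in.
A6: add {alpha, nova} — alpha (Pursuer) has alpha→omega; nova (Evader): all of {delta, omega, zulu, gamma} already in.
nova enters the attractor at level 6, so Pursuer can force the target in 6 moves from there.

6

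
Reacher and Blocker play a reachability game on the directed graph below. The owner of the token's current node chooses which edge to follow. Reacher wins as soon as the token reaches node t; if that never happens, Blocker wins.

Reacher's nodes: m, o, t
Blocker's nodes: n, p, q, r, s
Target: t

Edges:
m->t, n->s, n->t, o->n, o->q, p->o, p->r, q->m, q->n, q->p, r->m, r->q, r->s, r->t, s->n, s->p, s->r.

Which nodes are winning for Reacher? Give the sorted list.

m, t

A0 = {t}
A1: add {m} — m (Reacher) has m→t.
A2 = A1; e.g. n (Blocker) can still go to s. Fixed point.
Reacher's winning region = {m, t}.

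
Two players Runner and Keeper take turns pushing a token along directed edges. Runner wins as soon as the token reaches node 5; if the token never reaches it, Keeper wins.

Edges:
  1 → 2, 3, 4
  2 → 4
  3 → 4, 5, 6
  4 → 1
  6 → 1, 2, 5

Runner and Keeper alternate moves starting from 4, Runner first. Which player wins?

Keeper

Track states (vertex, player-to-move).
A0 = {(5,Runner), (5,Keeper)}
A1: add {(3,Runner), (6,Runner)}.
A2 = A1; e.g. (1,Runner) stays out. (4,Runner) never enters ⇒ Keeper avoids the target.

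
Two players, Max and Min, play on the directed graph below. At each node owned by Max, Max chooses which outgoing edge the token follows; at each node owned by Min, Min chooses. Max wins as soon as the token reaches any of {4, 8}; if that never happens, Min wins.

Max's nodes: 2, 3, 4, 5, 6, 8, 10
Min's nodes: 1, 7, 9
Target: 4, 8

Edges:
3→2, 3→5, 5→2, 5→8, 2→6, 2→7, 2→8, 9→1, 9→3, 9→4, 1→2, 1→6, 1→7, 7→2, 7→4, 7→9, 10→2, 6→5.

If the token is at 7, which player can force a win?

Min

A0 = {4, 8}
A1: add {2, 5} — 2 (Max) has 2→8; 5 (Max) has 5→8.
A2: add {3, 6, 10} — 3 (Max) has 3→2; 6 (Max) has 6→5; 10 (Max) has 10→2.
A3 = A2; e.g. 1 (Min) can still go to 7. Fixed point.
7 never enters the attractor, so Min can avoid the target forever.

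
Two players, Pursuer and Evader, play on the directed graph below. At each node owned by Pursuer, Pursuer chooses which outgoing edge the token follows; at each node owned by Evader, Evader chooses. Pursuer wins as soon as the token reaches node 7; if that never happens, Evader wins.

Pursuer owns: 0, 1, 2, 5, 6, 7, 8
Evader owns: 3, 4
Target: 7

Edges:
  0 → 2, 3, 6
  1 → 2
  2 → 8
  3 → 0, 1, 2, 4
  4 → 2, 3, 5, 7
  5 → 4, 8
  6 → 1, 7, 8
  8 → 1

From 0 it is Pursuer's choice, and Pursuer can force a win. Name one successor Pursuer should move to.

6

A0 = {7}
A1: add {6} — 6 (Pursuer) has 6→7.
A2: add {0} — 0 (Pursuer) has 0→6.
A3 = A2; e.g. 1 (Pursuer) has no edge into A2. Fixed point.
From 0, successor 6 is in the attractor (rank 1); the other successors 2, 3 are not.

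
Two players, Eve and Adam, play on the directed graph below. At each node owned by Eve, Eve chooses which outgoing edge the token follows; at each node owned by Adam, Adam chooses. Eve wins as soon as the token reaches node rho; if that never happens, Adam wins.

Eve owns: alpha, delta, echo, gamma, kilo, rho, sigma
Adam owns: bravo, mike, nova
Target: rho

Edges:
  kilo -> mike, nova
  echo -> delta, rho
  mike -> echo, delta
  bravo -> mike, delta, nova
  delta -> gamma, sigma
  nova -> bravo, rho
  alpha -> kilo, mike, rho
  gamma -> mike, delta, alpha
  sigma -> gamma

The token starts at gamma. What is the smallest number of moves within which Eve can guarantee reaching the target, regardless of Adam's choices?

2

A0 = {rho}
A1: add {alpha, echo} — echo (Eve) has echo→rho; alpha (Eve) has alpha→rho.
A2: add {gamma} — gamma (Eve) has gamma→alpha.
gamma enters the attractor at level 2, so Eve can force the target in 2 moves from there.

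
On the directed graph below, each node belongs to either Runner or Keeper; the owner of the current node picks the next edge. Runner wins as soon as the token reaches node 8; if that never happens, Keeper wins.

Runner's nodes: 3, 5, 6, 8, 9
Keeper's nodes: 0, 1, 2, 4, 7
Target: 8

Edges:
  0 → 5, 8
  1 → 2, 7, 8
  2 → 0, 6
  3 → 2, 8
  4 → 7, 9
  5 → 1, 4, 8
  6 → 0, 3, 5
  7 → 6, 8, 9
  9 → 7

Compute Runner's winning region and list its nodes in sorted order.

A0 = {8}
A1: add {3, 5} — 3 (Runner) has 3→8; 5 (Runner) has 5→8.
A2: add {0, 6} — 0 (Keeper): all of {5, 8} already in; 6 (Runner) has 6→3.
A3: add {2} — 2 (Keeper): all of {0, 6} already in.
A4 = A3; e.g. 1 (Keeper) can still go to 7. Fixed point.
Runner's winning region = {0, 2, 3, 5, 6, 8}.

0, 2, 3, 5, 6, 8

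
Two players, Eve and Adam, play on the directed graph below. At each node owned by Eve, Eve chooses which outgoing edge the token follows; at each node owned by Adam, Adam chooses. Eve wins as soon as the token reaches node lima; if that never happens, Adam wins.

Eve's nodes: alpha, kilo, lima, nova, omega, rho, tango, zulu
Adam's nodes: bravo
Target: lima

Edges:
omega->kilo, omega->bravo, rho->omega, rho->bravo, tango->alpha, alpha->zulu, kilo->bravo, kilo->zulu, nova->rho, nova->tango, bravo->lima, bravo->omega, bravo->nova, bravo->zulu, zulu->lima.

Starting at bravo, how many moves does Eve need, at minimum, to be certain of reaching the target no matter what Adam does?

5

A0 = {lima}
A1: add {zulu} — zulu (Eve) has zulu→lima.
A2: add {alpha, kilo} — alpha (Eve) has alpha→zulu; kilo (Eve) has kilo→zulu.
A3: add {omega, tango} — omega (Eve) has omega→kilo; tango (Eve) has tango→alpha.
A4: add {nova, rho} — rho (Eve) has rho→omega; nova (Eve) has nova→tango.
A5: add {bravo} — bravo (Adam): all of {lima, omega, nova, zulu} already in.
A5 = all vertices. Fixed point.
bravo enters the attractor at level 5, so Eve can force the target in 5 moves from there.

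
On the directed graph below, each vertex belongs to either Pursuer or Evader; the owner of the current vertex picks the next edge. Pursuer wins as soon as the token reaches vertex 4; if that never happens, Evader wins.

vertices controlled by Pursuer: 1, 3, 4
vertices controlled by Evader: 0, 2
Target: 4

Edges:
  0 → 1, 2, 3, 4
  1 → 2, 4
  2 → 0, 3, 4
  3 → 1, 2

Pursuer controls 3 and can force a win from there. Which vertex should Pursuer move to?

A0 = {4}
A1: add {1} — 1 (Pursuer) has 1→4.
A2: add {3} — 3 (Pursuer) has 3→1.
A3 = A2; e.g. 0 (Evader) can still go to 2. Fixed point.
From 3, successor 1 is in the attractor (rank 1); the other successor 2 is not.

1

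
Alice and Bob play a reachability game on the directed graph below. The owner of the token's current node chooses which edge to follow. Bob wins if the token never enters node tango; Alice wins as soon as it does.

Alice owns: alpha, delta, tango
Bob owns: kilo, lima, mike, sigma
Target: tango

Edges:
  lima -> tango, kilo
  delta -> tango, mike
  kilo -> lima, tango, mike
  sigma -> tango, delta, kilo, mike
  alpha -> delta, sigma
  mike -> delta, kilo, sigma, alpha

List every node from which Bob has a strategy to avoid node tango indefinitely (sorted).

kilo, lima, mike, sigma

A0 = {tango}
A1: add {delta} — delta (Alice) has delta→tango.
A2: add {alpha} — alpha (Alice) has alpha→delta.
A3 = A2; e.g. lima (Bob) can still go to kilo. Fixed point.
Alice's attractor = {alpha, delta, tango}; Bob avoids the target exactly from the complement.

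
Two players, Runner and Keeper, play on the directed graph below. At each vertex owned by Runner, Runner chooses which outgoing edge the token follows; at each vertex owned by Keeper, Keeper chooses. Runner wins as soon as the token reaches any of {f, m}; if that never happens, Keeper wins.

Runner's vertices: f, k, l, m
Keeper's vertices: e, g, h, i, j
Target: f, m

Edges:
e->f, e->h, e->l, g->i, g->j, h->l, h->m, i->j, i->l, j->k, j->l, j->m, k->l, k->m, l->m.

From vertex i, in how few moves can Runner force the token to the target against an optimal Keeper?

A0 = {f, m}
A1: add {k, l} — k (Runner) has k→m; l (Runner) has l→m.
A2: add {h, j} — h (Keeper): all of {l, m} already in; j (Keeper): all of {k, l, m} already in.
A3: add {e, i} — e (Keeper): all of {f, h, l} already in; i (Keeper): all of {j, l} already in.
i enters the attractor at level 3, so Runner can force the target in 3 moves from there.

3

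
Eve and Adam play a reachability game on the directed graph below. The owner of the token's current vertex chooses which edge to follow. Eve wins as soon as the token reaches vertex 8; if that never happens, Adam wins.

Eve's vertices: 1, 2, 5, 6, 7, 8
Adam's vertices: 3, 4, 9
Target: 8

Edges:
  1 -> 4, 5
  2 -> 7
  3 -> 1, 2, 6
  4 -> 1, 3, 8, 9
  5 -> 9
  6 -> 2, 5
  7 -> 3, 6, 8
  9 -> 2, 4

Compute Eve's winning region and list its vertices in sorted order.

2, 6, 7, 8

A0 = {8}
A1: add {7} — 7 (Eve) has 7→8.
A2: add {2} — 2 (Eve) has 2→7.
A3: add {6} — 6 (Eve) has 6→2.
A4 = A3; e.g. 1 (Eve) has no edge into A3. Fixed point.
Eve's winning region = {2, 6, 7, 8}.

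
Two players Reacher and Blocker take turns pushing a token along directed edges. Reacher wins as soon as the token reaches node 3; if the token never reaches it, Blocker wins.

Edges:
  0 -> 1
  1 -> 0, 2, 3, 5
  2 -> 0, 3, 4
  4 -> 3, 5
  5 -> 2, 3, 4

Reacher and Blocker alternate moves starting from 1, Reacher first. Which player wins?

Reacher

Track states (vertex, player-to-move).
A0 = {(3,Reacher), (3,Blocker)}
A1: add {(1,Reacher), (2,Reacher), (4,Reacher), (5,Reacher)}.
(1,Reacher) ∈ A1 ⇒ Reacher forces the target.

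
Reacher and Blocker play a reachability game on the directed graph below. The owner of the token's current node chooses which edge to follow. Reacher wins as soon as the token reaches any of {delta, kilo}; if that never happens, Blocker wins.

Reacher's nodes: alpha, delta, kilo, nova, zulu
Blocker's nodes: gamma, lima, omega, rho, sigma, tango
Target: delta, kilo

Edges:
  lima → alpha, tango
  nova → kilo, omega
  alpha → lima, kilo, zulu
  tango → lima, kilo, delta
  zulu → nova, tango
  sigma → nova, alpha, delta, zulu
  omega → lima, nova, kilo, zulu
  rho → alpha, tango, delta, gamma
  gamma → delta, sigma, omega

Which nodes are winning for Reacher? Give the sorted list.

alpha, delta, kilo, nova, sigma, zulu

A0 = {delta, kilo}
A1: add {alpha, nova} — nova (Reacher) has nova→kilo; alpha (Reacher) has alpha→kilo.
A2: add {zulu} — zulu (Reacher) has zulu→nova.
A3: add {sigma} — sigma (Blocker): all of {nova, alpha, delta, zulu} already in.
A4 = A3; e.g. lima (Blocker) can still go to tango. Fixed point.
Reacher's winning region = {alpha, delta, kilo, nova, sigma, zulu}.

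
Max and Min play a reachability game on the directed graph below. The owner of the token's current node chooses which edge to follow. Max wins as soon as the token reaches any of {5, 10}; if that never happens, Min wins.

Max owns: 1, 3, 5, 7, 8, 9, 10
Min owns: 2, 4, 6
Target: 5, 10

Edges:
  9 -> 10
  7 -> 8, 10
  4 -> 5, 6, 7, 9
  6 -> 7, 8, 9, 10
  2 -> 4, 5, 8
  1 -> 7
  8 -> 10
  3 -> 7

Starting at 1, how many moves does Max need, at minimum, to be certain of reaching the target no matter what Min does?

2

A0 = {5, 10}
A1: add {7, 8, 9} — 7 (Max) has 7→10; 8 (Max) has 8→10; 9 (Max) has 9→10.
A2: add {1, 3, 6} — 1 (Max) has 1→7; 3 (Max) has 3→7; 6 (Min): all of {7, 8, 9, 10} already in.
1 enters the attractor at level 2, so Max can force the target in 2 moves from there.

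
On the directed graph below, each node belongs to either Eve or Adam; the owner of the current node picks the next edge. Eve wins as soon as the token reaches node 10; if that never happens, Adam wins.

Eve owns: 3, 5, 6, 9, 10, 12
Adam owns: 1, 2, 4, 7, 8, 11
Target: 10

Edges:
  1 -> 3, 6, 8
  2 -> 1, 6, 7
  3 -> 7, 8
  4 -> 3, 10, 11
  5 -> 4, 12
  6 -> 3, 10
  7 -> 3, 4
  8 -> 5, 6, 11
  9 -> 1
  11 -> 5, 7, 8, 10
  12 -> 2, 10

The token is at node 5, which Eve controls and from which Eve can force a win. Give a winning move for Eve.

12

A0 = {10}
A1: add {6, 12} — 6 (Eve) has 6→10; 12 (Eve) has 12→10.
A2: add {5} — 5 (Eve) has 5→12.
A3 = A2; e.g. 1 (Adam) can still go to 3. Fixed point.
From 5, successor 12 is in the attractor (rank 1); the other successor 4 is not.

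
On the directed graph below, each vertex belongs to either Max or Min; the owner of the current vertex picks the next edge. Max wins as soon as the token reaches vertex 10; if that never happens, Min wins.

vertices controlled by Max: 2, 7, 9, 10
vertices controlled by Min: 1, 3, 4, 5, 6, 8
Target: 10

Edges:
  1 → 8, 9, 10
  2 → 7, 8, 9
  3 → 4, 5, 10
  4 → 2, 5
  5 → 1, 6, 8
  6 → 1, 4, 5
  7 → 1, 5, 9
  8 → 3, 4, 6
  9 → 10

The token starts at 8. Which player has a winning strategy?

A0 = {10}
A1: add {9} — 9 (Max) has 9→10.
A2: add {2, 7} — 2 (Max) has 2→9; 7 (Max) has 7→9.
A3 = A2; e.g. 1 (Min) can still go to 8. Fixed point.
8 never enters the attractor, so Min can avoid the target forever.

Min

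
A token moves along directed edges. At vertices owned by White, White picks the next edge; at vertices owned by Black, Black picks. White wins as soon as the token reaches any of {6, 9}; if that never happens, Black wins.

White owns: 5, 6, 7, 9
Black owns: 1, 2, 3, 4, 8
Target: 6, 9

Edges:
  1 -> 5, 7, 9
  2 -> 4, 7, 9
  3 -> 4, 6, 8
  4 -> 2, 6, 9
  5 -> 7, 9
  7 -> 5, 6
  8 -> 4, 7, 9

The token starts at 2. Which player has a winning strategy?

A0 = {6, 9}
A1: add {5, 7} — 5 (White) has 5→9; 7 (White) has 7→6.
A2: add {1} — 1 (Black): all of {5, 7, 9} already in.
A3 = A2; e.g. 2 (Black) can still go to 4. Fixed point.
2 never enters the attractor, so Black can avoid the target forever.

Black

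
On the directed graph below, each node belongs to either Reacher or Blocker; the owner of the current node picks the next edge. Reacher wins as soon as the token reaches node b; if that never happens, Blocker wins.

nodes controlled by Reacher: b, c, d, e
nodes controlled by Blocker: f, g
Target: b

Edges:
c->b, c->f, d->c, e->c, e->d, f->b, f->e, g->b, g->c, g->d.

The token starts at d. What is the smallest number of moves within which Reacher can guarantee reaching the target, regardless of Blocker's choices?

2

A0 = {b}
A1: add {c} — c (Reacher) has c→b.
A2: add {d, e} — d (Reacher) has d→c; e (Reacher) has e→c.
d enters the attractor at level 2, so Reacher can force the target in 2 moves from there.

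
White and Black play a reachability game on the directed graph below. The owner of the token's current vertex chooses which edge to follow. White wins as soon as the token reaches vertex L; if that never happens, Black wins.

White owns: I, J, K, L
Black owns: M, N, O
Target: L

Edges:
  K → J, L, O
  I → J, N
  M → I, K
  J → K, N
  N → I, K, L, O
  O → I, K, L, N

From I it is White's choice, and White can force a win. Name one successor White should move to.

J

A0 = {L}
A1: add {K} — K (White) has K→L.
A2: add {J} — J (White) has J→K.
A3: add {I} — I (White) has I→J.
A4: add {M} — M (Black): all of {I, K} already in.
A5 = A4; e.g. N (Black) can still go to O. Fixed point.
From I, successor J is in the attractor (rank 2); the other successor N is not.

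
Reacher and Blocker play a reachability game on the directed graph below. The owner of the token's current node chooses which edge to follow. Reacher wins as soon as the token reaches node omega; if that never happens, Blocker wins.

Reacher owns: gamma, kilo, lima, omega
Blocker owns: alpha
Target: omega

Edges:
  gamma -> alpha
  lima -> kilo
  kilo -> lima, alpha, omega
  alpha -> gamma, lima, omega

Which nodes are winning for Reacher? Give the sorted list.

A0 = {omega}
A1: add {kilo} — kilo (Reacher) has kilo→omega.
A2: add {lima} — lima (Reacher) has lima→kilo.
A3 = A2; e.g. gamma (Reacher) has no edge into A2. Fixed point.
Reacher's winning region = {kilo, lima, omega}.

kilo, lima, omega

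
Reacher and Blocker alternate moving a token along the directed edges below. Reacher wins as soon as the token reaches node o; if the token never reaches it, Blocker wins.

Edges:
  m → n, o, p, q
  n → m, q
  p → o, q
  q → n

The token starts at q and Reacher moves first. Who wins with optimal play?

Track states (vertex, player-to-move).
A0 = {(o,Reacher), (o,Blocker)}
A1: add {(m,Reacher), (p,Reacher)}.
A2 = A1; e.g. (m,Blocker) stays out. (q,Reacher) never enters ⇒ Blocker avoids the target.

Blocker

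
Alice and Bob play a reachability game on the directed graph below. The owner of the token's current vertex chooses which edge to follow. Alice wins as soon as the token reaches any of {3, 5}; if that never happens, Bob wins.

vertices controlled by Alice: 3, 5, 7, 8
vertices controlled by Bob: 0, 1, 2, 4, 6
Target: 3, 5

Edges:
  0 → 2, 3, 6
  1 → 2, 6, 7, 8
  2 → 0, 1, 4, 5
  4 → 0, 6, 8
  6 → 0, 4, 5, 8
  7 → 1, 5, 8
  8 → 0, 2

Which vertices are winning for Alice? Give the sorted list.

A0 = {3, 5}
A1: add {7} — 7 (Alice) has 7→5.
A2 = A1; e.g. 0 (Bob) can still go to 2. Fixed point.
Alice's winning region = {3, 5, 7}.

3, 5, 7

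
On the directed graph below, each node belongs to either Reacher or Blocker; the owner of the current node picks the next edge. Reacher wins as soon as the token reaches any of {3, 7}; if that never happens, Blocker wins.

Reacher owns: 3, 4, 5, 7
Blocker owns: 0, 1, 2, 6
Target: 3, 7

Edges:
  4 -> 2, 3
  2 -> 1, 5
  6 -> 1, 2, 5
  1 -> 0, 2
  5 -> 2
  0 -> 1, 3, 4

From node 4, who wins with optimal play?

A0 = {3, 7}
A1: add {4} — 4 (Reacher) has 4→3.
A2 = A1; e.g. 0 (Blocker) can still go to 1. Fixed point.
4 ∈ A1, so Reacher can force the target.

Reacher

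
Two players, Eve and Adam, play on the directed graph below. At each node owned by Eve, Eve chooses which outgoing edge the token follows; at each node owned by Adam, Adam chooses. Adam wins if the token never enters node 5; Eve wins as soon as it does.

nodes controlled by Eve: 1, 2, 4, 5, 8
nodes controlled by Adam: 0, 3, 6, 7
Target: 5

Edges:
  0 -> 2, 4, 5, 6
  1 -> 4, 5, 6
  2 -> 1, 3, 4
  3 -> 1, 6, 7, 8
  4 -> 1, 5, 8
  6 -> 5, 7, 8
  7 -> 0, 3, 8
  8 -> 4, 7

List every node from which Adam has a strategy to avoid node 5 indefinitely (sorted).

A0 = {5}
A1: add {1, 4} — 1 (Eve) has 1→5; 4 (Eve) has 4→5.
A2: add {2, 8} — 2 (Eve) has 2→1; 8 (Eve) has 8→4.
A3 = A2; e.g. 0 (Adam) can still go to 6. Fixed point.
Eve's attractor = {1, 2, 4, 5, 8}; Adam avoids the target exactly from the complement.

0, 3, 6, 7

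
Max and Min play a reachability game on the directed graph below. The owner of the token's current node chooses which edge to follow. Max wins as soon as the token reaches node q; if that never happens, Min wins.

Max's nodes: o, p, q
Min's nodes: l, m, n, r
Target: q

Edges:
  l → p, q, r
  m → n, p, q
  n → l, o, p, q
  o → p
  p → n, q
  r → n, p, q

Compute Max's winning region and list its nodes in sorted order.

o, p, q

A0 = {q}
A1: add {p} — p (Max) has p→q.
A2: add {o} — o (Max) has o→p.
A3 = A2; e.g. l (Min) can still go to r. Fixed point.
Max's winning region = {o, p, q}.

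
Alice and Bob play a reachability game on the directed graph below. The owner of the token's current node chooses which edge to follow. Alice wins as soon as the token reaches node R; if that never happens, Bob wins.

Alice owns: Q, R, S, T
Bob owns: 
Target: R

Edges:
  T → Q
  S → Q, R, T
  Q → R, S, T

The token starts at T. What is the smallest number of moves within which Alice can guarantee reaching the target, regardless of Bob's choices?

A0 = {R}
A1: add {Q, S} — Q (Alice) has Q→R; S (Alice) has S→R.
A2: add {T} — T (Alice) has T→Q.
A2 = all vertices. Fixed point.
T enters the attractor at level 2, so Alice can force the target in 2 moves from there.

2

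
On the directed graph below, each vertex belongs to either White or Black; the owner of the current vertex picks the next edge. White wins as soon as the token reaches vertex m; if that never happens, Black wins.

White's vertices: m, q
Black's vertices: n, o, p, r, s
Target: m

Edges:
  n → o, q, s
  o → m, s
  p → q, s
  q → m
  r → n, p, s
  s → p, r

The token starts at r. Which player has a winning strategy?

A0 = {m}
A1: add {q} — q (White) has q→m.
A2 = A1; e.g. n (Black) can still go to o. Fixed point.
r never enters the attractor, so Black can avoid the target forever.

Black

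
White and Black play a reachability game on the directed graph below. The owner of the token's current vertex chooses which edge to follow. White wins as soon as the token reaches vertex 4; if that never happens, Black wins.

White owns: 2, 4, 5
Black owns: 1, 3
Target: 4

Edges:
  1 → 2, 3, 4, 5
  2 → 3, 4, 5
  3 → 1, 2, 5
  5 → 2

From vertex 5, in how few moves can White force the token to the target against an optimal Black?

A0 = {4}
A1: add {2} — 2 (White) has 2→4.
A2: add {5} — 5 (White) has 5→2.
A3 = A2; e.g. 1 (Black) can still go to 3. Fixed point.
5 enters the attractor at level 2, so White can force the target in 2 moves from there.

2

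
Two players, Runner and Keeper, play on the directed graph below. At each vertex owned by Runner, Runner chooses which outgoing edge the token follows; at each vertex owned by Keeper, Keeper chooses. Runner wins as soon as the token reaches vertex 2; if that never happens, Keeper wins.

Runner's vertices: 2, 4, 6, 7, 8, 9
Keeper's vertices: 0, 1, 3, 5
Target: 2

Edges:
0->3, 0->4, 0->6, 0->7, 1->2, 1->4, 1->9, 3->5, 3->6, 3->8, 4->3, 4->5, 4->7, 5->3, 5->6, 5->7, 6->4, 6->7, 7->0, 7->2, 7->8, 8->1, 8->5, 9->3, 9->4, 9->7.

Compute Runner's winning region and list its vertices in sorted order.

1, 2, 4, 6, 7, 8, 9

A0 = {2}
A1: add {7} — 7 (Runner) has 7→2.
A2: add {4, 6, 9} — 4 (Runner) has 4→7; 6 (Runner) has 6→7; 9 (Runner) has 9→7.
A3: add {1} — 1 (Keeper): all of {2, 4, 9} already in.
A4: add {8} — 8 (Runner) has 8→1.
A5 = A4; e.g. 0 (Keeper) can still go to 3. Fixed point.
Runner's winning region = {1, 2, 4, 6, 7, 8, 9}.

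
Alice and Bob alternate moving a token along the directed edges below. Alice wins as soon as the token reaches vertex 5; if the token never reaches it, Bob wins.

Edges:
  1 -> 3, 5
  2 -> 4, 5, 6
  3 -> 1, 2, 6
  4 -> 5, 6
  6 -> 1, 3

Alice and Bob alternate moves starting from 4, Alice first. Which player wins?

Track states (vertex, player-to-move).
A0 = {(5,Alice), (5,Bob)}
A1: add {(1,Alice), (2,Alice), (4,Alice)}.
(4,Alice) ∈ A1 ⇒ Alice forces the target.

Alice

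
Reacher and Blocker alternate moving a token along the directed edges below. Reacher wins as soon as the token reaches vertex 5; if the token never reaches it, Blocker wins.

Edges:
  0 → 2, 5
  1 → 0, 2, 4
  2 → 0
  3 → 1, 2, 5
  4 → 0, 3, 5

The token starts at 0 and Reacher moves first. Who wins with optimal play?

Track states (vertex, player-to-move).
A0 = {(5,Reacher), (5,Blocker)}
A1: add {(0,Reacher), (3,Reacher), (4,Reacher)}.
(0,Reacher) ∈ A1 ⇒ Reacher forces the target.

Reacher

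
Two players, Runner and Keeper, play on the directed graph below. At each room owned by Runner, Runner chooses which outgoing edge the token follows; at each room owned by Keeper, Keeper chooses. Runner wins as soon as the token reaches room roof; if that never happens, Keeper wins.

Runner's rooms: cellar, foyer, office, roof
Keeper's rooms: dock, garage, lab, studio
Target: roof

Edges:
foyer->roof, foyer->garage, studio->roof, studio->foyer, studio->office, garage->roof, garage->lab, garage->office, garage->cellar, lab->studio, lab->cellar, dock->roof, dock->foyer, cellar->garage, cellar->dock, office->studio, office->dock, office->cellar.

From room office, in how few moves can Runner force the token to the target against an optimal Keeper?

A0 = {roof}
A1: add {foyer} — foyer (Runner) has foyer→roof.
A2: add {dock} — dock (Keeper): all of {roof, foyer} already in.
A3: add {cellar, office} — office (Runner) has office→dock; cellar (Runner) has cellar→dock.
office enters the attractor at level 3, so Runner can force the target in 3 moves from there.

3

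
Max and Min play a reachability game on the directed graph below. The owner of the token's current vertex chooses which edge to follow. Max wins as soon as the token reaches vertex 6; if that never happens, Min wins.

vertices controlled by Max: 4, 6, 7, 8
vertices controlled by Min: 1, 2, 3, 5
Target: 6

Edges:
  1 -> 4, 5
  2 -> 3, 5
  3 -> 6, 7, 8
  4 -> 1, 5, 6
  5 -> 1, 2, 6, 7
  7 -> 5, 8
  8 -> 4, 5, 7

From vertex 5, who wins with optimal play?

Min

A0 = {6}
A1: add {4} — 4 (Max) has 4→6.
A2: add {8} — 8 (Max) has 8→4.
A3: add {7} — 7 (Max) has 7→8.
A4: add {3} — 3 (Min): all of {6, 7, 8} already in.
A5 = A4; e.g. 1 (Min) can still go to 5. Fixed point.
5 never enters the attractor, so Min can avoid the target forever.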